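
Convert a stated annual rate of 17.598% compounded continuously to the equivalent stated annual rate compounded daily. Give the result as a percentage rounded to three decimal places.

EAR under continuous compounding: e^0.17598 − 1 = 0.192414.
Solve (1 + r/365)^365 = 1.192414: r/365 = 1.192414^(1/365) − 1 = 0.000482, so r = 0.176022 = 17.602%.

17.602%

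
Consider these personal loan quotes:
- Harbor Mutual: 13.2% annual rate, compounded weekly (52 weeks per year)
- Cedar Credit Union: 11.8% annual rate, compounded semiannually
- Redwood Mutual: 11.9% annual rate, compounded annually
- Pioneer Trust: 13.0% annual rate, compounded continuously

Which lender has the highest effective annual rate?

Harbor Mutual

Harbor Mutual: (1 + 0.132/52)^52 − 1 = 14.092%
Cedar Credit Union: (1 + 0.118/2)^2 − 1 = 12.148%
Redwood Mutual: compounded annually, EAR = 11.900%
Pioneer Trust: e^0.130 − 1 = 13.883%
The highest effective annual rate is Harbor Mutual at 14.092%.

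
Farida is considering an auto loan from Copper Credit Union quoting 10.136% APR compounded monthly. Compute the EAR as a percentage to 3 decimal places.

EAR = (1 + 0.10136/12)^12 − 1.
= 1.106204 − 1 = 10.620%.

10.620%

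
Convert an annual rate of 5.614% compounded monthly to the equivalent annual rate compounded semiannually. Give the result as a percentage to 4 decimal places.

5.6801%

EAR = (1 + 0.05614/12)^12 − 1 = 0.057607.
Solve (1 + r/2)^2 = 1.057607: r/2 = 1.057607^(1/2) − 1 = 0.028400, so r = 0.056801 = 5.6801%.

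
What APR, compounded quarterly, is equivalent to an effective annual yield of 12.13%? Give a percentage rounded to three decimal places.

11.614%

(1 + r/4)^4 − 1 = 0.1213, so 1 + r/4 = 1.1213^(1/4).
r/4 = 0.029036, so r = 0.116143 = 11.614%.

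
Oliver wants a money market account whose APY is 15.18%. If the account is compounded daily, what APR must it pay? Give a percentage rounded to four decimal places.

14.1353%

(1 + r/365)^365 − 1 = 0.1518, so 1 + r/365 = 1.1518^(1/365).
r/365 = 0.000387, so r = 0.141353 = 14.1353%.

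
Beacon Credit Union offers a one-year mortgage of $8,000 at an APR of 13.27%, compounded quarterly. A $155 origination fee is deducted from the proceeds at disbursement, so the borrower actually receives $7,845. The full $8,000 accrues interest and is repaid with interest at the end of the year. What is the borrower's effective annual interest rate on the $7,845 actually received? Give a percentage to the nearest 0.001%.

Amount owed after one year: 8,000 × (1 + 0.1327/4)^4 = 8,000 × 1.139451 = $9,115.61.
Effective rate on net proceeds: 9,115.61 / 7,845 − 1 = 0.161964 = 16.196%.

16.196%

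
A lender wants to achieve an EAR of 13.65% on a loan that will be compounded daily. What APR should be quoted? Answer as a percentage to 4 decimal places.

(1 + r/365)^365 − 1 = 0.1365, so 1 + r/365 = 1.1365^(1/365).
r/365 = 0.000351, so r = 0.127976 = 12.7976%.

12.7976%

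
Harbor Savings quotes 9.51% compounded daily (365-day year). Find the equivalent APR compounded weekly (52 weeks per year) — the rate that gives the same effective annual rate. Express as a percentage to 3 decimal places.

EAR = (1 + 0.0951/365)^365 − 1 = 0.099755.
Solve (1 + r/52)^52 = 1.099755: r/52 = 1.099755^(1/52) − 1 = 0.001830, so r = 0.095175 = 9.517%.

9.517%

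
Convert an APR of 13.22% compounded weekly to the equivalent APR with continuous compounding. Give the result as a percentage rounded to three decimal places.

13.203%

EAR = (1 + 0.1322/52)^52 − 1 = 0.141145.
Equivalent continuous rate: r = ln(1 + 0.141145) = 0.132032 = 13.203%.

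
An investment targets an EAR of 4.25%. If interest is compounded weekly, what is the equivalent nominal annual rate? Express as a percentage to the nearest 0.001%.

(1 + r/52)^52 − 1 = 0.0425, so 1 + r/52 = 1.0425^(1/52).
r/52 = 0.000801, so r = 0.041638 = 4.164%.

4.164%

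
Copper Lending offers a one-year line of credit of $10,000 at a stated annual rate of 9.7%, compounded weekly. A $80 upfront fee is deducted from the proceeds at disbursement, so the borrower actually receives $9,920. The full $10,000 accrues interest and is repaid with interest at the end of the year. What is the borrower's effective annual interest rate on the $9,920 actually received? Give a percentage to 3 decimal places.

11.065%

Amount owed after one year: 10,000 × (1 + 0.097/52)^52 = 10,000 × 1.101761 = $11,017.61.
Effective rate on net proceeds: 11,017.61 / 9,920 − 1 = 0.110646 = 11.065%.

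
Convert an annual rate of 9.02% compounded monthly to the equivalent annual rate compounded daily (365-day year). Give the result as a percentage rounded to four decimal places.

8.9874%

EAR = (1 + 0.0902/12)^12 − 1 = 0.094024.
Solve (1 + r/365)^365 = 1.094024: r/365 = 1.094024^(1/365) − 1 = 0.000246, so r = 0.089874 = 8.9874%.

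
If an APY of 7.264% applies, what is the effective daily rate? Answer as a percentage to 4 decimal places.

The per-day rate i satisfies (1 + i)^365 = 1 + 0.07264.
i = 1.07264^(1/365) − 1 = 0.0001921 = 0.0192%.

0.0192%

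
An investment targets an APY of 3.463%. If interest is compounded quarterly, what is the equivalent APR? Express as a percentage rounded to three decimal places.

3.419%

(1 + r/4)^4 − 1 = 0.03463, so 1 + r/4 = 1.03463^(1/4).
r/4 = 0.008547, so r = 0.034189 = 3.419%.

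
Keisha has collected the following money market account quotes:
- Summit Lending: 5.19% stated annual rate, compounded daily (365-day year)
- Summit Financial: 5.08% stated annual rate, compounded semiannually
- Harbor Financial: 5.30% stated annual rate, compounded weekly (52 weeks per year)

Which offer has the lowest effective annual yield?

Summit Lending: (1 + 0.0519/365)^365 − 1 = 5.327%
Summit Financial: (1 + 0.0508/2)^2 − 1 = 5.145%
Harbor Financial: (1 + 0.0530/52)^52 − 1 = 5.440%
The lowest effective annual rate is Summit Financial at 5.145%.

Summit Financial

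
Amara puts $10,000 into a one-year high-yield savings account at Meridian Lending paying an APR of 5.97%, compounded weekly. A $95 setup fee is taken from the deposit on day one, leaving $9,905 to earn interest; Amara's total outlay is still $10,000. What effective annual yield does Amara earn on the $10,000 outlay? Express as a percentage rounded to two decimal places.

Value after one year: 9,905 × (1 + 0.0597/52)^52 = 9,905 × 1.061482 = $10,513.98.
Effective yield on the $10,000 outlay: 10,513.98 / 10,000 − 1 = 0.051398 = 5.14%.

5.14%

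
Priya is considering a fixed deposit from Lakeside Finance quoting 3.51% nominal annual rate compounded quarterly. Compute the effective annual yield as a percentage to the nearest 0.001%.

3.556%

EAR = (1 + 0.0351/4)^4 − 1.
= (1 + 0.008775)^4 − 1 = 1.035565 − 1 = 3.556%.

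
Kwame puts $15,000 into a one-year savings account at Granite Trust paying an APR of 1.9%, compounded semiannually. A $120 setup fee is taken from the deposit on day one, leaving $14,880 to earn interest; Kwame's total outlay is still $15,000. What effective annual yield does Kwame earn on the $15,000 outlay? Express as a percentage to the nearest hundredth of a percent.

Value after one year: 14,880 × (1 + 0.019/2)^2 = 14,880 × 1.019090 = $15,164.06.
Effective yield on the $15,000 outlay: 15,164.06 / 15,000 − 1 = 0.010938 = 1.09%.

1.09%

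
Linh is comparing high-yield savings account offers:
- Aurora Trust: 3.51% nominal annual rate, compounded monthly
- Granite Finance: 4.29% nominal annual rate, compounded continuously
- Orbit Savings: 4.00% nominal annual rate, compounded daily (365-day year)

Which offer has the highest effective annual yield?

Aurora Trust: (1 + 0.0351/12)^12 − 1 = 3.567%
Granite Finance: e^0.0429 − 1 = 4.383%
Orbit Savings: (1 + 0.0400/365)^365 − 1 = 4.081%
The highest effective annual rate is Granite Finance at 4.383%.

Granite Finance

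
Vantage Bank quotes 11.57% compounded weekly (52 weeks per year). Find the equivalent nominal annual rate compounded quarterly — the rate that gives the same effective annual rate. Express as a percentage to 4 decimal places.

EAR = (1 + 0.1157/52)^52 − 1 = 0.122515.
Solve (1 + r/4)^4 = 1.122515: r/4 = 1.122515^(1/4) − 1 = 0.029314, so r = 0.117257 = 11.7257%.

11.7257%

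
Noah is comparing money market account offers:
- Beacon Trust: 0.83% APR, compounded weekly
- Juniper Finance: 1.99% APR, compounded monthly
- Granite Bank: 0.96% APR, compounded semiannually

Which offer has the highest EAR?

Beacon Trust: (1 + 0.0083/52)^52 − 1 = 0.833%
Juniper Finance: (1 + 0.0199/12)^12 − 1 = 2.008%
Granite Bank: (1 + 0.0096/2)^2 − 1 = 0.962%
The highest effective annual rate is Juniper Finance at 2.008%.

Juniper Finance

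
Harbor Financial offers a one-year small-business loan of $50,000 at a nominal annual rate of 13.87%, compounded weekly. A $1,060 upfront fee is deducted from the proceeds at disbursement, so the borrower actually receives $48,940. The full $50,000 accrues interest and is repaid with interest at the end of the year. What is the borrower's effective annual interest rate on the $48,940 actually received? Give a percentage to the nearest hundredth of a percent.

Amount owed after one year: 50,000 × (1 + 0.1387/52)^52 = 50,000 × 1.148567 = $57,428.37.
Effective rate on net proceeds: 57,428.37 / 48,940 − 1 = 0.173444 = 17.34%.

17.34%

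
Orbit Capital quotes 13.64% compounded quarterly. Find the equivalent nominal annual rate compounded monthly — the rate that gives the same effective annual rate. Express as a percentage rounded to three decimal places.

13.488%

EAR = (1 + 0.1364/4)^4 − 1 = 0.143537.
Solve (1 + r/12)^12 = 1.143537: r/12 = 1.143537^(1/12) − 1 = 0.011240, so r = 0.134878 = 13.488%.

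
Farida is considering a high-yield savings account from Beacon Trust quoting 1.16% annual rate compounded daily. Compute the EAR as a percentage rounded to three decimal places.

1.167%

EAR = (1 + 0.0116/365)^365 − 1.
= (1 + 0.000032)^365 − 1 = 1.011667 − 1 = 1.167%.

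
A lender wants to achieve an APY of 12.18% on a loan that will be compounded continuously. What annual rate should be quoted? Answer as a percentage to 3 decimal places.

11.493%

Continuous: nominal r satisfies e^r − 1 = 0.1218.
r = ln(1 + 0.1218) = ln(1.1218) = 0.114935 = 11.493%.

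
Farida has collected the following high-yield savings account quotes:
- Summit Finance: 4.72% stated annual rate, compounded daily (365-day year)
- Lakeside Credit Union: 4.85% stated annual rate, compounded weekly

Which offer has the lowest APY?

Summit Finance

Summit Finance: (1 + 0.0472/365)^365 − 1 = 4.833%
Lakeside Credit Union: (1 + 0.0485/52)^52 − 1 = 4.967%
The lowest effective annual rate is Summit Finance at 4.833%.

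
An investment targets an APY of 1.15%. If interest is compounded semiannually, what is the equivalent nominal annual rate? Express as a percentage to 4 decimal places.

(1 + r/2)^2 − 1 = 0.0115, so 1 + r/2 = 1.0115^(1/2).
r/2 = 0.005734, so r = 0.011467 = 1.1467%.

1.1467%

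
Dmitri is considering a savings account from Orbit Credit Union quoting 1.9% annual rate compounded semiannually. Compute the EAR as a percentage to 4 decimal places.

1.9090%

EAR = (1 + 0.019/2)^2 − 1.
= 1.019090 − 1 = 1.9090%.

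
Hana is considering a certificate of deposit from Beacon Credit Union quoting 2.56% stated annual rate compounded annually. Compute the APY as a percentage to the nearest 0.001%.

Annual compounding means the effective rate equals the nominal rate: 2.560%.

2.560%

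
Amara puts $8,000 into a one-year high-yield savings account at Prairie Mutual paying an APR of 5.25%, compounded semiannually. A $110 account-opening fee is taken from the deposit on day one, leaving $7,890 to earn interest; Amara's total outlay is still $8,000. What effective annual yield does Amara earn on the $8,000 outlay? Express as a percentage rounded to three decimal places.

3.871%

Value after one year: 7,890 × (1 + 0.0525/2)^2 = 7,890 × 1.053189 = $8,309.66.
Effective yield on the $8,000 outlay: 8,309.66 / 8,000 − 1 = 0.038708 = 3.871%.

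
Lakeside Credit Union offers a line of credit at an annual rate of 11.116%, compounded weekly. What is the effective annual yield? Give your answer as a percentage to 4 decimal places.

11.7441%

EAR = (1 + 0.11116/52)^52 − 1.
= (1 + 0.002138)^52 − 1 = 1.117441 − 1 = 11.7441%.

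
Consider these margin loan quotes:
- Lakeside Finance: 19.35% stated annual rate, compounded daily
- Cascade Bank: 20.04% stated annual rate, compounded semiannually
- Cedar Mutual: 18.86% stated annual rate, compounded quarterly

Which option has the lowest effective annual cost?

Lakeside Finance: (1 + 0.1935/365)^365 − 1 = 21.343%
Cascade Bank: (1 + 0.2004/2)^2 − 1 = 21.044%
Cedar Mutual: (1 + 0.1886/4)^4 − 1 = 20.236%
The lowest effective annual rate is Cedar Mutual at 20.236%.

Cedar Mutual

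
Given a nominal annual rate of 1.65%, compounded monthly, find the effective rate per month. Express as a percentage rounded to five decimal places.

0.13750%

With a nominal annual rate compounded monthly, the periodic rate is the nominal rate divided by 12.
i = 0.0165 / 12 = 0.0013750 = 0.13750%.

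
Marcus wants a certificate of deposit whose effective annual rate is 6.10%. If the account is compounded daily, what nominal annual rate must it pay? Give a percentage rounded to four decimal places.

(1 + r/365)^365 − 1 = 0.0610, so 1 + r/365 = 1.0610^(1/365).
r/365 = 0.000162, so r = 0.059217 = 5.9217%.

5.9217%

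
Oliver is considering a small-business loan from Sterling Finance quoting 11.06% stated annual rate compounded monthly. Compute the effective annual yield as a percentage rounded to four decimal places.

11.6382%

EAR = (1 + 0.1106/12)^12 − 1.
= 1.116382 − 1 = 11.6382%.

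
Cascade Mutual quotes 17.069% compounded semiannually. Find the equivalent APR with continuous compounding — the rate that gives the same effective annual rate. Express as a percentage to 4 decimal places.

16.3796%

EAR = (1 + 0.17069/2)^2 − 1 = 0.177974.
Equivalent continuous rate: r = ln(1 + 0.177974) = 0.163796 = 16.3796%.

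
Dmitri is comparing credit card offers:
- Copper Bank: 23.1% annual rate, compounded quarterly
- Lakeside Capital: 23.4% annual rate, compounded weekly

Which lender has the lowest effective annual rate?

Copper Bank

Copper Bank: (1 + 0.231/4)^4 − 1 = 25.179%
Lakeside Capital: (1 + 0.234/52)^52 − 1 = 26.298%
The lowest effective annual rate is Copper Bank at 25.179%.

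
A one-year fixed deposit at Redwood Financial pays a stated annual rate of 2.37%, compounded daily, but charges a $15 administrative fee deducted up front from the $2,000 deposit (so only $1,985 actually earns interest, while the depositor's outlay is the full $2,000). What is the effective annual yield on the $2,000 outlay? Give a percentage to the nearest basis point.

1.63%

Value after one year: 1,985 × (1 + 0.0237/365)^365 = 1,985 × 1.023982 = $2,032.60.
Effective yield on the $2,000 outlay: 2,032.60 / 2,000 − 1 = 0.016302 = 1.63%.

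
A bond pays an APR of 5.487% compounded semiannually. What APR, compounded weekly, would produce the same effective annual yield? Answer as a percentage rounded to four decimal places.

5.4159%

EAR = (1 + 0.05487/2)^2 − 1 = 0.055623.
Solve (1 + r/52)^52 = 1.055623: r/52 = 1.055623^(1/52) − 1 = 0.001042, so r = 0.054159 = 5.4159%.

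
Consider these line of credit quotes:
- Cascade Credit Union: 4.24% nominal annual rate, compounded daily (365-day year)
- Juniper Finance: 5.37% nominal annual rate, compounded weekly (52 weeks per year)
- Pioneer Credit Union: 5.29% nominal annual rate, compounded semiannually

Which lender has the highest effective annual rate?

Juniper Finance

Cascade Credit Union: (1 + 0.0424/365)^365 − 1 = 4.331%
Juniper Finance: (1 + 0.0537/52)^52 − 1 = 5.514%
Pioneer Credit Union: (1 + 0.0529/2)^2 − 1 = 5.360%
The highest effective annual rate is Juniper Finance at 5.514%.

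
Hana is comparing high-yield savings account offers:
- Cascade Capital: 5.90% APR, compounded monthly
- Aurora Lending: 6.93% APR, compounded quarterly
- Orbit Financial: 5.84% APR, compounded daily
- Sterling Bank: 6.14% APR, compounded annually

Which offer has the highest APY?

Aurora Lending

Cascade Capital: (1 + 0.0590/12)^12 − 1 = 6.062%
Aurora Lending: (1 + 0.0693/4)^4 − 1 = 7.112%
Orbit Financial: (1 + 0.0584/365)^365 − 1 = 6.013%
Sterling Bank: compounded annually, EAR = 6.140%
The highest effective annual rate is Aurora Lending at 7.112%.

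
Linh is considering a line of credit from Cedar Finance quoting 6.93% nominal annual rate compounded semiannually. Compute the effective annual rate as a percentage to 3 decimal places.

7.050%

EAR = (1 + 0.0693/2)^2 − 1.
= (1 + 0.034650)^2 − 1 = 1.070501 − 1 = 7.050%.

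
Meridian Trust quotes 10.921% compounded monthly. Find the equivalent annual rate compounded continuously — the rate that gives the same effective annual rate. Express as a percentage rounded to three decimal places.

EAR = (1 + 0.10921/12)^12 − 1 = 0.114846.
Equivalent continuous rate: r = ln(1 + 0.114846) = 0.108716 = 10.872%.

10.872%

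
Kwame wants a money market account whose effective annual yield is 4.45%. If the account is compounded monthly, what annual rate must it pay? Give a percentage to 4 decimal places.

(1 + r/12)^12 − 1 = 0.0445, so 1 + r/12 = 1.0445^(1/12).
r/12 = 0.003635, so r = 0.043617 = 4.3617%.

4.3617%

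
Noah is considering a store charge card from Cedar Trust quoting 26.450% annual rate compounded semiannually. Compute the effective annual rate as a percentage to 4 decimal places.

EAR = (1 + 0.26450/2)^2 − 1.
= (1 + 0.132250)^2 − 1 = 1.281990 − 1 = 28.1990%.

28.1990%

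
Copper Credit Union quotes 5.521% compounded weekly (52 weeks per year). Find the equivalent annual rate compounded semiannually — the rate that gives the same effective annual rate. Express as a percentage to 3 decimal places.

EAR = (1 + 0.05521/52)^52 − 1 = 0.056732.
Solve (1 + r/2)^2 = 1.056732: r/2 = 1.056732^(1/2) − 1 = 0.027974, so r = 0.055949 = 5.595%.

5.595%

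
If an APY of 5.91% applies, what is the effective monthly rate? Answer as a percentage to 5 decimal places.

0.47964%

The per-month rate i satisfies (1 + i)^12 = 1 + 0.0591.
i = 1.0591^(1/12) − 1 = 0.0047964 = 0.47964%.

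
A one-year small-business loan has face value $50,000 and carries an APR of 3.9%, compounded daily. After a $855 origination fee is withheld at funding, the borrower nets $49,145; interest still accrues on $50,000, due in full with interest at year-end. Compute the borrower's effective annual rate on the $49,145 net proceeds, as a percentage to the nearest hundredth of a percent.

5.79%

Amount owed after one year: 50,000 × (1 + 0.039/365)^365 = 50,000 × 1.039768 = $51,988.42.
Effective rate on net proceeds: 51,988.42 / 49,145 − 1 = 0.057858 = 5.79%.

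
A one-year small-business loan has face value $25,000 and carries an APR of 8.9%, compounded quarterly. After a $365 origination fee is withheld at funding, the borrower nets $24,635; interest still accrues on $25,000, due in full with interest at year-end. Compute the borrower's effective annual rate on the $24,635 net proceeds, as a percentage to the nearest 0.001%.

Amount owed after one year: 25,000 × (1 + 0.089/4)^4 = 25,000 × 1.092015 = $27,300.37.
Effective rate on net proceeds: 27,300.37 / 24,635 − 1 = 0.108194 = 10.819%.

10.819%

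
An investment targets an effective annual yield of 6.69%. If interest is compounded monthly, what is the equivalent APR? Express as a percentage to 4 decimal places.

6.4932%

(1 + r/12)^12 − 1 = 0.0669, so 1 + r/12 = 1.0669^(1/12).
r/12 = 0.005411, so r = 0.064932 = 6.4932%.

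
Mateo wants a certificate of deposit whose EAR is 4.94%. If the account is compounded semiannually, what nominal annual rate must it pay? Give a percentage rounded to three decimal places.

(1 + r/2)^2 − 1 = 0.0494, so 1 + r/2 = 1.0494^(1/2).
r/2 = 0.024402, so r = 0.048805 = 4.880%.

4.880%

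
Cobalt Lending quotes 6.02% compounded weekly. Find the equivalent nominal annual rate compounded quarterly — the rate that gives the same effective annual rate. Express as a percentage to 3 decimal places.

EAR = (1 + 0.0602/52)^52 − 1 = 0.062012.
Solve (1 + r/4)^4 = 1.062012: r/4 = 1.062012^(1/4) − 1 = 0.015155, so r = 0.060620 = 6.062%.

6.062%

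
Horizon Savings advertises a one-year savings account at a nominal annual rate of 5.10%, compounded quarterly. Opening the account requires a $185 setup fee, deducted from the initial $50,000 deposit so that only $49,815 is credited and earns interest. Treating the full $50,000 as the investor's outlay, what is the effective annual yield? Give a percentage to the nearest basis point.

Value after one year: 49,815 × (1 + 0.0510/4)^4 = 49,815 × 1.051984 = $52,404.57.
Effective yield on the $50,000 outlay: 52,404.57 / 50,000 − 1 = 0.048091 = 4.81%.

4.81%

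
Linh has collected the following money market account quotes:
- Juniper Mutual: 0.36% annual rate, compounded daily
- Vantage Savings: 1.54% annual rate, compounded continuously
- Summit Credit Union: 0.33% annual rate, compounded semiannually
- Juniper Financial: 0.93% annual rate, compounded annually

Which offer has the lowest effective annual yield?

Juniper Mutual: (1 + 0.0036/365)^365 − 1 = 0.361%
Vantage Savings: e^0.0154 − 1 = 1.552%
Summit Credit Union: (1 + 0.0033/2)^2 − 1 = 0.330%
Juniper Financial: compounded annually, EAR = 0.930%
The lowest effective annual rate is Summit Credit Union at 0.330%.

Summit Credit Union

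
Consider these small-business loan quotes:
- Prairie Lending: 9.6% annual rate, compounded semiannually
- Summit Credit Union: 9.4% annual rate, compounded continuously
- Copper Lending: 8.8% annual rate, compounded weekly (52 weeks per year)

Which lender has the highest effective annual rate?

Summit Credit Union

Prairie Lending: (1 + 0.096/2)^2 − 1 = 9.830%
Summit Credit Union: e^0.094 − 1 = 9.856%
Copper Lending: (1 + 0.088/52)^52 − 1 = 9.191%
The highest effective annual rate is Summit Credit Union at 9.856%.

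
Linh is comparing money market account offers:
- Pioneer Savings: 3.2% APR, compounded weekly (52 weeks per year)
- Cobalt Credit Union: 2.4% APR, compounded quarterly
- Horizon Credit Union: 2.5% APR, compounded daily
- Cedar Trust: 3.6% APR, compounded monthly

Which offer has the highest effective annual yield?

Pioneer Savings: (1 + 0.032/52)^52 − 1 = 3.251%
Cobalt Credit Union: (1 + 0.024/4)^4 − 1 = 2.422%
Horizon Credit Union: (1 + 0.025/365)^365 − 1 = 2.531%
Cedar Trust: (1 + 0.036/12)^12 − 1 = 3.660%
The highest effective annual rate is Cedar Trust at 3.660%.

Cedar Trust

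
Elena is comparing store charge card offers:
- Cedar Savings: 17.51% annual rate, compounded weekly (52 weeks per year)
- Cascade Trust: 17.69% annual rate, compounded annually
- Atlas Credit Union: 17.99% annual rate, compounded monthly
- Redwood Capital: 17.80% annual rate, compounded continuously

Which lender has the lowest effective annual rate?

Cedar Savings: (1 + 0.1751/52)^52 − 1 = 19.101%
Cascade Trust: compounded annually, EAR = 17.690%
Atlas Credit Union: (1 + 0.1799/12)^12 − 1 = 19.550%
Redwood Capital: e^0.1780 − 1 = 19.483%
The lowest effective annual rate is Cascade Trust at 17.690%.

Cascade Trust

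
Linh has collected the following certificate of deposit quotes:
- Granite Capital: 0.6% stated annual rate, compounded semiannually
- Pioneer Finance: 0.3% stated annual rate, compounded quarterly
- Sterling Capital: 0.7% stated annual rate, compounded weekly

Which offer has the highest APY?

Sterling Capital

Granite Capital: (1 + 0.006/2)^2 − 1 = 0.601%
Pioneer Finance: (1 + 0.003/4)^4 − 1 = 0.300%
Sterling Capital: (1 + 0.007/52)^52 − 1 = 0.702%
The highest effective annual rate is Sterling Capital at 0.702%.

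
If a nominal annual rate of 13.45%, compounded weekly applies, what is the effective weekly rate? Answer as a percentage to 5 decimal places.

0.25865%

With a nominal annual rate compounded weekly, the periodic rate is the nominal rate divided by 52.
i = 0.1345 / 52 = 0.0025865 = 0.25865%.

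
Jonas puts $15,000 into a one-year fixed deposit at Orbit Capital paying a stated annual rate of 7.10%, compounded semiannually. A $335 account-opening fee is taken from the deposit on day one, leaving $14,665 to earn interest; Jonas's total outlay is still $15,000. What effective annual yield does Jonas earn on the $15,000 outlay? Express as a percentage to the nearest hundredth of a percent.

Value after one year: 14,665 × (1 + 0.0710/2)^2 = 14,665 × 1.072260 = $15,724.70.
Effective yield on the $15,000 outlay: 15,724.70 / 15,000 − 1 = 0.048313 = 4.83%.

4.83%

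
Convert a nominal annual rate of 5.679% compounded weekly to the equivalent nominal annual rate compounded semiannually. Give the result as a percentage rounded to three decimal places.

EAR = (1 + 0.05679/52)^52 − 1 = 0.058401.
Solve (1 + r/2)^2 = 1.058401: r/2 = 1.058401^(1/2) − 1 = 0.028786, so r = 0.057572 = 5.757%.

5.757%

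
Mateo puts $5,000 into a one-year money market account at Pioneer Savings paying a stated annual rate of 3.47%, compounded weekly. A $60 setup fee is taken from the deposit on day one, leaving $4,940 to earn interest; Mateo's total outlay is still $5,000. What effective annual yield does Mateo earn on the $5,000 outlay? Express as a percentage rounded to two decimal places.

Value after one year: 4,940 × (1 + 0.0347/52)^52 = 4,940 × 1.035297 = $5,114.37.
Effective yield on the $5,000 outlay: 5,114.37 / 5,000 − 1 = 0.022874 = 2.29%.

2.29%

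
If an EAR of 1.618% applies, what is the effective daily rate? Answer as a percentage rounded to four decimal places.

The per-day rate i satisfies (1 + i)^365 = 1 + 0.01618.
i = 1.01618^(1/365) − 1 = 0.0000440 = 0.0044%.

0.0044%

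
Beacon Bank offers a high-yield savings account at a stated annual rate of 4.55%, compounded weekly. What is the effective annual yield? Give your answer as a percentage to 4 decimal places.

EAR = (1 + 0.0455/52)^52 − 1.
= (1 + 0.000875)^52 − 1 = 1.046530 − 1 = 4.6530%.

4.6530%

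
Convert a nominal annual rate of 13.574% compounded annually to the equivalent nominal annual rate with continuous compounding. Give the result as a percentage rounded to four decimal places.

Compounded annually, EAR = nominal = 0.135740.
Equivalent continuous rate: r = ln(1 + 0.135740) = 0.127284 = 12.7284%.

12.7284%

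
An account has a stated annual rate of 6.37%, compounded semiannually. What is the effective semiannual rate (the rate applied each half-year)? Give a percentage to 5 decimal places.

3.18500%

With a nominal annual rate compounded semiannually, the periodic rate is the nominal rate divided by 2.
i = 0.0637 / 2 = 0.0318500 = 3.18500%.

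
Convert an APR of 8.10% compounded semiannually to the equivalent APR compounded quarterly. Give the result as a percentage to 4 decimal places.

EAR = (1 + 0.0810/2)^2 − 1 = 0.082640.
Solve (1 + r/4)^4 = 1.082640: r/4 = 1.082640^(1/4) − 1 = 0.020049, so r = 0.080196 = 8.0196%.

8.0196%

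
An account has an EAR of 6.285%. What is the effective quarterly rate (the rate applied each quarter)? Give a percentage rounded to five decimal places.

1.53552%

The per-quarter rate i satisfies (1 + i)^4 = 1 + 0.06285.
i = 1.06285^(1/4) − 1 = 0.0153552 = 1.53552%.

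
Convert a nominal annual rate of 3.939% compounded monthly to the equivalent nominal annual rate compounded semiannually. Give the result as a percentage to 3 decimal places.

3.971%

EAR = (1 + 0.03939/12)^12 − 1 = 0.040109.
Solve (1 + r/2)^2 = 1.040109: r/2 = 1.040109^(1/2) − 1 = 0.019857, so r = 0.039715 = 3.971%.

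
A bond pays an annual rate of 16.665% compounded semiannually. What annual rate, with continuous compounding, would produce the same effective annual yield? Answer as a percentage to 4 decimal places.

EAR = (1 + 0.16665/2)^2 − 1 = 0.173593.
Equivalent continuous rate: r = ln(1 + 0.173593) = 0.160070 = 16.0070%.

16.0070%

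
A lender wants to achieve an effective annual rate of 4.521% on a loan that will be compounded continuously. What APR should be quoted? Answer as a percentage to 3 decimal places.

4.422%

Continuous: nominal r satisfies e^r − 1 = 0.04521.
r = ln(1 + 0.04521) = ln(1.04521) = 0.044218 = 4.422%.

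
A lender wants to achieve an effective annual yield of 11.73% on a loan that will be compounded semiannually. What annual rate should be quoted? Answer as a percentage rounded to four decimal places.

11.4048%

(1 + r/2)^2 − 1 = 0.1173, so 1 + r/2 = 1.1173^(1/2).
r/2 = 0.057024, so r = 0.114048 = 11.4048%.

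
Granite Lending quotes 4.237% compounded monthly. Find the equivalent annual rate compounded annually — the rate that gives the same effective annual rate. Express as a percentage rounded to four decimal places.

EAR = (1 + 0.04237/12)^12 − 1 = 0.043203.
Compounded annually, the equivalent nominal rate is the EAR itself: 4.3203%.

4.3203%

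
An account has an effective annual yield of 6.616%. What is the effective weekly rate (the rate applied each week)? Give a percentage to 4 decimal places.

0.1233%

The per-week rate i satisfies (1 + i)^52 = 1 + 0.06616.
i = 1.06616^(1/52) − 1 = 0.0012327 = 0.1233%.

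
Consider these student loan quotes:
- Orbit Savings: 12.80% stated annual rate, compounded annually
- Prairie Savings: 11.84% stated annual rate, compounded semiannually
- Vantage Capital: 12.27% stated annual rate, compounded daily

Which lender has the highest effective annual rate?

Vantage Capital

Orbit Savings: compounded annually, EAR = 12.800%
Prairie Savings: (1 + 0.1184/2)^2 − 1 = 12.190%
Vantage Capital: (1 + 0.1227/365)^365 − 1 = 13.052%
The highest effective annual rate is Vantage Capital at 13.052%.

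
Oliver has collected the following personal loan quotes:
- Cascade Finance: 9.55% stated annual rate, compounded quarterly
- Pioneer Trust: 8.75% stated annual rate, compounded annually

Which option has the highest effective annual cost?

Cascade Finance: (1 + 0.0955/4)^4 − 1 = 9.897%
Pioneer Trust: compounded annually, EAR = 8.750%
The highest effective annual rate is Cascade Finance at 9.897%.

Cascade Finance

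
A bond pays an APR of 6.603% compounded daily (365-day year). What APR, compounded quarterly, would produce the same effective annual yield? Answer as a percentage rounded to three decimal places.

EAR = (1 + 0.06603/365)^365 − 1 = 0.068252.
Solve (1 + r/4)^4 = 1.068252: r/4 = 1.068252^(1/4) − 1 = 0.016643, so r = 0.066572 = 6.657%.

6.657%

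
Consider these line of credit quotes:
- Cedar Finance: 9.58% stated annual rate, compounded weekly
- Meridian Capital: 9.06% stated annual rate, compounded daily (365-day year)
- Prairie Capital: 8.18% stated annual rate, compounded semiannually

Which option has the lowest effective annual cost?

Cedar Finance: (1 + 0.0958/52)^52 − 1 = 10.044%
Meridian Capital: (1 + 0.0906/365)^365 − 1 = 9.482%
Prairie Capital: (1 + 0.0818/2)^2 − 1 = 8.347%
The lowest effective annual rate is Prairie Capital at 8.347%.

Prairie Capital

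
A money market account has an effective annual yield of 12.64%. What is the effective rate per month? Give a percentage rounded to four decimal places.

The per-month rate i satisfies (1 + i)^12 = 1 + 0.1264.
i = 1.1264^(1/12) − 1 = 0.0099682 = 0.9968%.

0.9968%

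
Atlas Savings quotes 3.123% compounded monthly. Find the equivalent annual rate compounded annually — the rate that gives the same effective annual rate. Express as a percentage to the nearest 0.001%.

EAR = (1 + 0.03123/12)^12 − 1 = 0.031681.
Compounded annually, the equivalent nominal rate is the EAR itself: 3.168%.

3.168%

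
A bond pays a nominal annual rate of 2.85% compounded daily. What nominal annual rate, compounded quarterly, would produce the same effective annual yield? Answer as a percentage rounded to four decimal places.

EAR = (1 + 0.0285/365)^365 − 1 = 0.028909.
Solve (1 + r/4)^4 = 1.028909: r/4 = 1.028909^(1/4) − 1 = 0.007150, so r = 0.028601 = 2.8601%.

2.8601%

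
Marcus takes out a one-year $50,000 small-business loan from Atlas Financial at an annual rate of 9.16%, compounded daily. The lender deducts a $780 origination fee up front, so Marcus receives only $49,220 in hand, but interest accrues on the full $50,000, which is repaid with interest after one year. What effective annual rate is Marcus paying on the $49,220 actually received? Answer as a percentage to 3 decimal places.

Amount owed after one year: 50,000 × (1 + 0.0916/365)^365 = 50,000 × 1.095914 = $54,795.69.
Effective rate on net proceeds: 54,795.69 / 49,220 − 1 = 0.113281 = 11.328%.

11.328%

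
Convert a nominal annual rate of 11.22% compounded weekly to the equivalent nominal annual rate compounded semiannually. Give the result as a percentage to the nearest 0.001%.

11.528%

EAR = (1 + 0.1122/52)^52 − 1 = 0.118601.
Solve (1 + r/2)^2 = 1.118601: r/2 = 1.118601^(1/2) − 1 = 0.057640, so r = 0.115279 = 11.528%.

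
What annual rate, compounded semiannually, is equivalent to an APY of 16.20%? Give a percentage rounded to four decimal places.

15.5922%

(1 + r/2)^2 − 1 = 0.1620, so 1 + r/2 = 1.1620^(1/2).
r/2 = 0.077961, so r = 0.155922 = 15.5922%.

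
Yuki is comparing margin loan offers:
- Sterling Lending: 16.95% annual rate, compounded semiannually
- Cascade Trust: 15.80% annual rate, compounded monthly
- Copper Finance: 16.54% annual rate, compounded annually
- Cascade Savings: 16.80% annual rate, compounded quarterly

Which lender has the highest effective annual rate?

Cascade Savings

Sterling Lending: (1 + 0.1695/2)^2 − 1 = 17.668%
Cascade Trust: (1 + 0.1580/12)^12 − 1 = 16.996%
Copper Finance: compounded annually, EAR = 16.540%
Cascade Savings: (1 + 0.1680/4)^4 − 1 = 17.888%
The highest effective annual rate is Cascade Savings at 17.888%.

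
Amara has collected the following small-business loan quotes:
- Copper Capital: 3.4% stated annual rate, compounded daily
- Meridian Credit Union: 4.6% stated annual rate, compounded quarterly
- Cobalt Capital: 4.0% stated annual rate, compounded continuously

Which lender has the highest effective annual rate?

Meridian Credit Union

Copper Capital: (1 + 0.034/365)^365 − 1 = 3.458%
Meridian Credit Union: (1 + 0.046/4)^4 − 1 = 4.680%
Cobalt Capital: e^0.040 − 1 = 4.081%
The highest effective annual rate is Meridian Credit Union at 4.680%.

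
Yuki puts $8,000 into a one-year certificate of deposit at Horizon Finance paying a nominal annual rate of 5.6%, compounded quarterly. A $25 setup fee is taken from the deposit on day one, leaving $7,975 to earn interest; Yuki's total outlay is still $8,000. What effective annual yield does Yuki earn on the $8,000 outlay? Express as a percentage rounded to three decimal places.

Value after one year: 7,975 × (1 + 0.056/4)^4 = 7,975 × 1.057187 = $8,431.07.
Effective yield on the $8,000 outlay: 8,431.07 / 8,000 − 1 = 0.053883 = 5.388%.

5.388%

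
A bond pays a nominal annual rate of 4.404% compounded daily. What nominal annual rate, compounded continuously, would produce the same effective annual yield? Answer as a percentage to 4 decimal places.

EAR = (1 + 0.04404/365)^365 − 1 = 0.045021.
Equivalent continuous rate: r = ln(1 + 0.045021) = 0.044037 = 4.4037%.

4.4037%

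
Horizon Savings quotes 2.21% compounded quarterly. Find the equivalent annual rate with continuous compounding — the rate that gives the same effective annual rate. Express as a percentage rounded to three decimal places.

EAR = (1 + 0.0221/4)^4 − 1 = 0.022284.
Equivalent continuous rate: r = ln(1 + 0.022284) = 0.022039 = 2.204%.

2.204%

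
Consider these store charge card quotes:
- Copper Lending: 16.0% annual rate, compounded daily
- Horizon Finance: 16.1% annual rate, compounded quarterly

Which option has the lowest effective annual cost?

Horizon Finance

Copper Lending: (1 + 0.160/365)^365 − 1 = 17.347%
Horizon Finance: (1 + 0.161/4)^4 − 1 = 17.098%
The lowest effective annual rate is Horizon Finance at 17.098%.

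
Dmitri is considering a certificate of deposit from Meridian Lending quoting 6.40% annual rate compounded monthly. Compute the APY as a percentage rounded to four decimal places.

EAR = (1 + 0.0640/12)^12 − 1.
= 1.065911 − 1 = 6.5911%.

6.5911%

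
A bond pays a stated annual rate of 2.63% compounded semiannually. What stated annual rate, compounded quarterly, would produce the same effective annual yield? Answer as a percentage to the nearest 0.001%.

2.621%

EAR = (1 + 0.0263/2)^2 − 1 = 0.026473.
Solve (1 + r/4)^4 = 1.026473: r/4 = 1.026473^(1/4) − 1 = 0.006554, so r = 0.026214 = 2.621%.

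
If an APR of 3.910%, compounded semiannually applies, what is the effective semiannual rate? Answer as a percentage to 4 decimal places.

With a nominal annual rate compounded semiannually, the periodic rate is the nominal rate divided by 2.
i = 0.03910 / 2 = 0.0195500 = 1.9550%.

1.9550%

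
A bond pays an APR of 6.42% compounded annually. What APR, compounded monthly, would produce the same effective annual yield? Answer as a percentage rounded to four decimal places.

Compounded annually, EAR = nominal = 0.064200.
Solve (1 + r/12)^12 = 1.064200: r/12 = 1.064200^(1/12) − 1 = 0.005199, so r = 0.062385 = 6.2385%.

6.2385%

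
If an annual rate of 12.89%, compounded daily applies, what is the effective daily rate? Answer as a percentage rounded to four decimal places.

With a nominal annual rate compounded daily, the periodic rate is the nominal rate divided by 365.
i = 0.1289 / 365 = 0.0003532 = 0.0353%.

0.0353%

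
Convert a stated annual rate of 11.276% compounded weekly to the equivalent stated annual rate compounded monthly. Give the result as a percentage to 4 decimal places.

EAR = (1 + 0.11276/52)^52 − 1 = 0.119227.
Solve (1 + r/12)^12 = 1.119227: r/12 = 1.119227^(1/12) − 1 = 0.009431, so r = 0.113168 = 11.3168%.

11.3168%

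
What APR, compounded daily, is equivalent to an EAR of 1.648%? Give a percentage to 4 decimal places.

1.6346%

(1 + r/365)^365 − 1 = 0.01648, so 1 + r/365 = 1.01648^(1/365).
r/365 = 0.000045, so r = 0.016346 = 1.6346%.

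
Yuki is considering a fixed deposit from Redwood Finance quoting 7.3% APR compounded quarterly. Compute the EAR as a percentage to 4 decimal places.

EAR = (1 + 0.073/4)^4 − 1.
= (1 + 0.018250)^4 − 1 = 1.075023 − 1 = 7.5023%.

7.5023%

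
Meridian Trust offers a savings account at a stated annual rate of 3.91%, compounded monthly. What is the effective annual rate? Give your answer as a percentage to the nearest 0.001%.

EAR = (1 + 0.0391/12)^12 − 1.
= 1.039808 − 1 = 3.981%.

3.981%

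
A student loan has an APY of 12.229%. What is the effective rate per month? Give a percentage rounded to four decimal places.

The per-month rate i satisfies (1 + i)^12 = 1 + 0.12229.
i = 1.12229^(1/12) − 1 = 0.0096606 = 0.9661%.

0.9661%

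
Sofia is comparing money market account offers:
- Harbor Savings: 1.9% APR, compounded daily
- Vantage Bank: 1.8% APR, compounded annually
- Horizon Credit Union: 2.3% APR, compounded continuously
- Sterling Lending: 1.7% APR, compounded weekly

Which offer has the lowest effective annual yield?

Sterling Lending

Harbor Savings: (1 + 0.019/365)^365 − 1 = 1.918%
Vantage Bank: compounded annually, EAR = 1.800%
Horizon Credit Union: e^0.023 − 1 = 2.327%
Sterling Lending: (1 + 0.017/52)^52 − 1 = 1.714%
The lowest effective annual rate is Sterling Lending at 1.714%.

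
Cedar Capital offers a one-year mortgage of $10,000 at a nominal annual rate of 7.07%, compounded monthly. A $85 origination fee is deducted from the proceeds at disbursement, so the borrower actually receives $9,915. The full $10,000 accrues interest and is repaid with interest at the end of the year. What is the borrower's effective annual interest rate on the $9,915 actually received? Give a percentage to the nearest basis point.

Amount owed after one year: 10,000 × (1 + 0.0707/12)^12 = 10,000 × 1.073037 = $10,730.37.
Effective rate on net proceeds: 10,730.37 / 9,915 − 1 = 0.082236 = 8.22%.

8.22%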